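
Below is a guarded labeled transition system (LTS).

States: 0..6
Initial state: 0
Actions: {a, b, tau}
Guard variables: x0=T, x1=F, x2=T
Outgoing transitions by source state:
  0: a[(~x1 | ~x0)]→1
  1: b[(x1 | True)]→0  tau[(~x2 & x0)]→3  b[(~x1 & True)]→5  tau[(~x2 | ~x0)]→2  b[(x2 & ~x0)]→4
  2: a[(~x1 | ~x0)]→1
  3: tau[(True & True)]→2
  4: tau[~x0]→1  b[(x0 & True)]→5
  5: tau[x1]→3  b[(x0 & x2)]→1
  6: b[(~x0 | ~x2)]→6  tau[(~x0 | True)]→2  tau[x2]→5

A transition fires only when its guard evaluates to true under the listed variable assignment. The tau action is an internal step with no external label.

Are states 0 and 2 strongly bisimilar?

Answer: BISIMILAR

Working:
Refine partition for ~:
  π0 = {{0,1,2,3,4,5,6}}
  π1 = {{0,2},{1,4,5},{3,6}}
  π2 = {{0,2},{1},{3},{4,5},{6}}
  π3 = {{0,2},{1},{3},{4},{5},{6}}
6 equivalence class(es) (converged in 4)
0∈{0,2}, 2∈{0,2}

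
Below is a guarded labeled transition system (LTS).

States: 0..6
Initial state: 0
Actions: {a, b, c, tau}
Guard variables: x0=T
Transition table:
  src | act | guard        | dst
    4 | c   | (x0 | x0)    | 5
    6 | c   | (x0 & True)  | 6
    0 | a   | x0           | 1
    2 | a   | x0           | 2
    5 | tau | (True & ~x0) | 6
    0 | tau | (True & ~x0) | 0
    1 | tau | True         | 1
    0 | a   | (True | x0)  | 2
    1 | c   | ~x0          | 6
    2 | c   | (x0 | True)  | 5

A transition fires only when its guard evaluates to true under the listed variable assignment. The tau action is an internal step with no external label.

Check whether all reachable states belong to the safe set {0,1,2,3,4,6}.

Answer: INVARIANT VIOLATED at state 5

Trace:
Safe = {0,1,2,3,4,6}
R = {0,1,2,5}
  0: safe
  1: safe
  2: safe
  5: ✗ unsafe
reach 5 via a·c — violates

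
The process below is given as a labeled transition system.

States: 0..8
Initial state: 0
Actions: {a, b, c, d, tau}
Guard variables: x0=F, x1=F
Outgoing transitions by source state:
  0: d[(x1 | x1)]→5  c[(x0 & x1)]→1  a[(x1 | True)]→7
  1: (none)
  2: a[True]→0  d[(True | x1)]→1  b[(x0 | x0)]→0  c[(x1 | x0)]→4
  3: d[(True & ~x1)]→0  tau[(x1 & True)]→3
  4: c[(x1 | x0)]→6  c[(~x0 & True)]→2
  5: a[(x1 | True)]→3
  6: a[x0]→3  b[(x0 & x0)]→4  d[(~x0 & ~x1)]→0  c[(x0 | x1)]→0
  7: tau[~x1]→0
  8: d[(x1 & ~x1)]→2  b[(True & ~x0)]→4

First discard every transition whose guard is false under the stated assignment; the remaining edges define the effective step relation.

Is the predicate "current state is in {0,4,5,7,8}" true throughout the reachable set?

Answer: INVARIANT HOLDS

Analysis:
Allowed set {0,4,5,7,8}
Reach set: {0,7}
  0: ok
  7: ok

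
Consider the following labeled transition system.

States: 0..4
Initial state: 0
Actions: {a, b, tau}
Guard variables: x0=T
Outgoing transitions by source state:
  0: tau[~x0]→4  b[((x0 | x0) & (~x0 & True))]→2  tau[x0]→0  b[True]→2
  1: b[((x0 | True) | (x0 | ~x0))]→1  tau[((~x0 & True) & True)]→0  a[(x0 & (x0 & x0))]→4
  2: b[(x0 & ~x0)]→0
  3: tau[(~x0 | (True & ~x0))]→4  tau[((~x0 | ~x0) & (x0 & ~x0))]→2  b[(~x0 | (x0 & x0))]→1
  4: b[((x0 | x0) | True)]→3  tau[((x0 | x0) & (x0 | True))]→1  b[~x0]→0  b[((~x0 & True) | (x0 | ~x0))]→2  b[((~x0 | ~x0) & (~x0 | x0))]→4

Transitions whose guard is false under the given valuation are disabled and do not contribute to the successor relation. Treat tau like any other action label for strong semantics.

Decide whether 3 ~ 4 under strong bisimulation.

Answer: NOT BISIMILAR

Analysis:
Refine partition for ~:
  π0 = {{0,1,2,3,4}}
  π1 = {{0,4},{1},{2},{3}}
  π2 = {{0},{1},{2},{3},{4}}
stable after 3 split(s): 5 block(s)
class of 3: {3}; class of 4: {4}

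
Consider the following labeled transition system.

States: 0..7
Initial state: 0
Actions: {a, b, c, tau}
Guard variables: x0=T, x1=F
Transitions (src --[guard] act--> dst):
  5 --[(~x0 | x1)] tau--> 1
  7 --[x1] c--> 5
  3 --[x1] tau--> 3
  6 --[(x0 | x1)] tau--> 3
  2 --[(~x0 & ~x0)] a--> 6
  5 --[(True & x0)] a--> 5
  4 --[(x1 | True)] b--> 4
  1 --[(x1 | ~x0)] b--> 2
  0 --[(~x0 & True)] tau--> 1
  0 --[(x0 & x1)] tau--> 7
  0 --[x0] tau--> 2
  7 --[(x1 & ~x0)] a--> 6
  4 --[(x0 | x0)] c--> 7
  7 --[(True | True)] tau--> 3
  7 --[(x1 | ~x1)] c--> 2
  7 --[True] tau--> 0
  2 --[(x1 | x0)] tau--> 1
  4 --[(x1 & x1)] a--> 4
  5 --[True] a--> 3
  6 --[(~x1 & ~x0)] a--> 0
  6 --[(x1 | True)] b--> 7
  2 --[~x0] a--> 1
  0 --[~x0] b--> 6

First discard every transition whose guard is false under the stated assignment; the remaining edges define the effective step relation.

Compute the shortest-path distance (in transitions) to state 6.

Answer: UNREACHABLE

Analysis:
BFS to 6:
  L0 = {0}
  L1 = {2}
  L2 = {1}
6 never appears.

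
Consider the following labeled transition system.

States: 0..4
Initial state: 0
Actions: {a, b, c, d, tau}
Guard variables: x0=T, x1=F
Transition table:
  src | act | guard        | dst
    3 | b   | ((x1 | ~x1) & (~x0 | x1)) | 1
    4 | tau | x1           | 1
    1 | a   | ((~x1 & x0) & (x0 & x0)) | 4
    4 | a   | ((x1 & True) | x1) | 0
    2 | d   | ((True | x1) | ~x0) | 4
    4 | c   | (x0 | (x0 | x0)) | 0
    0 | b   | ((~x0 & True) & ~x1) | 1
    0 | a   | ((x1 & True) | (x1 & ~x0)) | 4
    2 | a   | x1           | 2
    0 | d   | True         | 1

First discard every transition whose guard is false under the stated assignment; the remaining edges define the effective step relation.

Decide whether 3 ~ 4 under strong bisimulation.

Refine partition for ~:
  π0 = {{0,1,2,3,4}}
  π1 = {{0,2},{1},{3},{4}}
  π2 = {{0},{1},{2},{3},{4}}
stable after 3 split(s): 5 block(s)
class of 3: {3}; class of 4: {4}

Answer: NOT BISIMILAR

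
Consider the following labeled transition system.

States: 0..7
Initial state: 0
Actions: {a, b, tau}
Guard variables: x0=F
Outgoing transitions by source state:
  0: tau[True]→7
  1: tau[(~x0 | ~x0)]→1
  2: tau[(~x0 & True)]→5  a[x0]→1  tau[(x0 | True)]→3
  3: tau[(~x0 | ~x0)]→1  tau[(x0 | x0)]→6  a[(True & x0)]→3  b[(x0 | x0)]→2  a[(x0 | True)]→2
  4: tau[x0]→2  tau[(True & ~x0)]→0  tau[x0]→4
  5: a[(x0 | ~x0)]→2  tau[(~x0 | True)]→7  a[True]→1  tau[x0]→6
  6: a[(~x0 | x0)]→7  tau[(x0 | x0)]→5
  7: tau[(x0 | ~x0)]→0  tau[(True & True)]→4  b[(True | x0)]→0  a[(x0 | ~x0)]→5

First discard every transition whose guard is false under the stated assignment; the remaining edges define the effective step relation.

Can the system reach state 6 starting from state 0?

After dropping false guards: 15 live edges.
Layer 0: {0}
Layer 1: {7}  total {0,7}
Layer 2: {4,5}  total {0,4,5,7}
Layer 3: {1,2}  total {0,1,2,4,5,7}
Layer 4: {3}  total {0,1,2,3,4,5,7}
Reachable = {0,1,2,3,4,5,7}

Answer: UNREACHABLE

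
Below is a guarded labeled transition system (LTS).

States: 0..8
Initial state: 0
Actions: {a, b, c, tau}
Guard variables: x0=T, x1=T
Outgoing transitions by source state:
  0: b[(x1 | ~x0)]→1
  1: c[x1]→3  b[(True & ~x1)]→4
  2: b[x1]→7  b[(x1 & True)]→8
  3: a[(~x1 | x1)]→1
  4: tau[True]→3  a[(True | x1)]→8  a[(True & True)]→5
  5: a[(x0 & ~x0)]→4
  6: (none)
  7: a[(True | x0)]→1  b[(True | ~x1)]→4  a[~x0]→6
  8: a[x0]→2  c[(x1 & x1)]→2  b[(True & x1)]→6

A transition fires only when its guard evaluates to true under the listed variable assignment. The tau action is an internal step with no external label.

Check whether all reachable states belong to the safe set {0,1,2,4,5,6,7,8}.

Inv-set: {0,1,2,4,5,6,7,8}
Reach set: {0,1,3}
  0: safe
  1: safe
  3: outside
reach 3 via b·c — violates

Answer: INVARIANT VIOLATED at state 3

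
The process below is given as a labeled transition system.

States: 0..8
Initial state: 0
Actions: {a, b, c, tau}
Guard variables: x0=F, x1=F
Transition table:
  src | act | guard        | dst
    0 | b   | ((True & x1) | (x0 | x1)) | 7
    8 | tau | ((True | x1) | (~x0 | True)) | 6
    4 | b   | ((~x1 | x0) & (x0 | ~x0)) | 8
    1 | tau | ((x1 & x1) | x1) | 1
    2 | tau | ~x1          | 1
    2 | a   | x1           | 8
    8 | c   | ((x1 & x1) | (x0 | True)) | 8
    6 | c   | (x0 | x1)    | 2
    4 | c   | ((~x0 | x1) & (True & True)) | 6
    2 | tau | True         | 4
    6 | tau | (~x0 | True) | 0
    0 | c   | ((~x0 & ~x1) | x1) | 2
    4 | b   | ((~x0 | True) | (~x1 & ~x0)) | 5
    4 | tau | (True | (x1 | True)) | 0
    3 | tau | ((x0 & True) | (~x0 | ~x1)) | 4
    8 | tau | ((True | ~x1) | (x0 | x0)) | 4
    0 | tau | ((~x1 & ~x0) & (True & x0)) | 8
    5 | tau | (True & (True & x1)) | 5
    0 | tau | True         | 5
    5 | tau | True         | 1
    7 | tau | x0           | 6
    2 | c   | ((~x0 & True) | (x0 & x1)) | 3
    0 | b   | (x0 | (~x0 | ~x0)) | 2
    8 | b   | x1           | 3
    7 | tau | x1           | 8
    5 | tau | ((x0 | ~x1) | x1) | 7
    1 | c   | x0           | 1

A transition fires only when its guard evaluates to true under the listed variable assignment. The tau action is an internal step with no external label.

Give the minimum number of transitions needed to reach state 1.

Breadth-first toward 1:
  depth 0: {0}
  depth 1: {2,5}
  depth 2: {1,3,4,7}
depth(1)=2, e.g. b·tau

Answer: 2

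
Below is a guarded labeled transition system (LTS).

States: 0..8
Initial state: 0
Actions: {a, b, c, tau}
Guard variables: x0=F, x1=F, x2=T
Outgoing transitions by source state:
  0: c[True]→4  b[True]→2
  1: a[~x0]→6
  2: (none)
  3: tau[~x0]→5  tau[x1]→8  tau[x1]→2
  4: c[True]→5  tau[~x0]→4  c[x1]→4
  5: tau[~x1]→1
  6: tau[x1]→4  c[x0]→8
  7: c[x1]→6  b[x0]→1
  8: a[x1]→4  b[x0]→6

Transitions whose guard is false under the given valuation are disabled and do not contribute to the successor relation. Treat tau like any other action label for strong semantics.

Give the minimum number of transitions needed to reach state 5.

Answer: 2

Trace:
Layered search for 5:
  Layer 0: {0}
  Layer 1: {2,4}
  Layer 2: {5}
depth(5)=2, e.g. c·c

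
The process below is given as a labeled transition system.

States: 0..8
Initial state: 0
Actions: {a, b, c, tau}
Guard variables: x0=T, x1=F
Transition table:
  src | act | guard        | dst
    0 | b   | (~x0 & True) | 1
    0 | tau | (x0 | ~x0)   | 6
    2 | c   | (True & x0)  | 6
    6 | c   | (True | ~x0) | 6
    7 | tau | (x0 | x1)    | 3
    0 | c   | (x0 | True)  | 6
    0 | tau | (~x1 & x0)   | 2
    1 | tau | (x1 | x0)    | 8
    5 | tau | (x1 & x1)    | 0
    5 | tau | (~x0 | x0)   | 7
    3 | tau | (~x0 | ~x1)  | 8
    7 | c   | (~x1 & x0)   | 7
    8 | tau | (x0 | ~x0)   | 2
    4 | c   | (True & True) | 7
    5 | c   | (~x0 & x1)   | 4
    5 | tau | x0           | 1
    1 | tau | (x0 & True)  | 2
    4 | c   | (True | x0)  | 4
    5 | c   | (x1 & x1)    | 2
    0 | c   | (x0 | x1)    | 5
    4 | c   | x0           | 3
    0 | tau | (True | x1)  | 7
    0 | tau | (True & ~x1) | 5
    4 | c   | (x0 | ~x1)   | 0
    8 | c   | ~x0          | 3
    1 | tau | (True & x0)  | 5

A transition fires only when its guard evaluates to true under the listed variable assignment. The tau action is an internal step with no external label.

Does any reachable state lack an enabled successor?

Reachable = {0,1,2,3,5,6,7,8}
  0: c→5  c→6  tau→2  tau→5  tau→6  tau→7  [deg 6]
  1: tau→2  tau→5  tau→8  [deg 3]
  2: c→6  [deg 1]
  3: tau→8  [deg 1]
  5: tau→1  tau→7  [deg 2]
  6: c→6  [deg 1]
  7: c→7  tau→3  [deg 2]
  8: tau→2  [deg 1]

Answer: DEADLOCK-FREE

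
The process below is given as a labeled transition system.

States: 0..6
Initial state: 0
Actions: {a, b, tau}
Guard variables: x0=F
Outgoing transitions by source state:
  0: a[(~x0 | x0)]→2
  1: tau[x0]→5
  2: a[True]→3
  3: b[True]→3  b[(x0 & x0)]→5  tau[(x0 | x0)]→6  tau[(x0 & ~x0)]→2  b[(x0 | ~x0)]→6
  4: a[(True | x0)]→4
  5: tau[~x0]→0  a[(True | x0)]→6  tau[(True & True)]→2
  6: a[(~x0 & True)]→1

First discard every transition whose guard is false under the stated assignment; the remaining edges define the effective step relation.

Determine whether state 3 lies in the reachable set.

Answer: REACHABLE

Trace:
Guard filter leaves 9 enabled edge(s).
L0 = {0}
L1 = {2}  cumulative {0,2}
L2 = {3}  cumulative {0,2,3}
L3 = {6}  cumulative {0,2,3,6}
L4 = {1}  cumulative {0,1,2,3,6}
Reach set: {0,1,2,3,6}
witness 3: a·a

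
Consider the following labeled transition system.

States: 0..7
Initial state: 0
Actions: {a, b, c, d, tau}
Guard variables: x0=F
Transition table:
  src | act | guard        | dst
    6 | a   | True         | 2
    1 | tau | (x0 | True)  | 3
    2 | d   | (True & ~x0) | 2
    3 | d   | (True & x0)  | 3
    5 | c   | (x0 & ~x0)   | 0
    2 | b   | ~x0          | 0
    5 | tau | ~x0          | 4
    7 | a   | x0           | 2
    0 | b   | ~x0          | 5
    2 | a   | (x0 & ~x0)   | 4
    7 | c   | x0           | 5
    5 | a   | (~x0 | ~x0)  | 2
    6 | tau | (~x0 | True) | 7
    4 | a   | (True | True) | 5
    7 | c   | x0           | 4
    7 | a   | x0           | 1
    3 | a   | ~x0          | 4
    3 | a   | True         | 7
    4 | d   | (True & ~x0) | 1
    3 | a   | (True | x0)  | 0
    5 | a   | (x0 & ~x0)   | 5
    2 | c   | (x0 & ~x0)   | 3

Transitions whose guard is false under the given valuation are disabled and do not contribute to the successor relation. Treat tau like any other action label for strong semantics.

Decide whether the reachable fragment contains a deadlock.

Reachable = {0,1,2,3,4,5,7}
  0: b→5  [1 exit(s)]
  1: tau→3  [1 exit(s)]
  2: b→0  d→2  [2 exit(s)]
  3: a→0  a→4  a→7  [3 exit(s)]
  4: a→5  d→1  [2 exit(s)]
  5: a→2  tau→4  [2 exit(s)]
  7: ∅  [deadlock]
witness 7: b·tau·d·tau·a

Answer: DEADLOCK at state 7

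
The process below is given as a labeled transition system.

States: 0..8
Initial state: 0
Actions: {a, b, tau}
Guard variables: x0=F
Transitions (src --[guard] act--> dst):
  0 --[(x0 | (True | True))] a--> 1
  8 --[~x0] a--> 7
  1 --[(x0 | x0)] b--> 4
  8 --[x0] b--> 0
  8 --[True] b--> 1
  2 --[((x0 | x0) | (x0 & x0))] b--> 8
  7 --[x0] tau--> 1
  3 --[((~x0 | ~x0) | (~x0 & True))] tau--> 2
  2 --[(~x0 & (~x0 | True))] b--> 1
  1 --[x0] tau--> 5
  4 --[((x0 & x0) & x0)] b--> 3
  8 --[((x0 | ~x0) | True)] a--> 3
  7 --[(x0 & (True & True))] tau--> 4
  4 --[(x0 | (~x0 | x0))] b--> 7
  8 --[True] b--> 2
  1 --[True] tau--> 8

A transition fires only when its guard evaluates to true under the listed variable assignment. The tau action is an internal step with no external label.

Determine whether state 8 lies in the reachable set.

After dropping false guards: 9 live edges.
depth 0: {0}
depth 1: {1}  now seen {0,1}
depth 2: {8}  now seen {0,1,8}
depth 3: {2,3,7}  now seen {0,1,2,3,7,8}
Reachable = {0,1,2,3,7,8}
witness 8: a·tau

Answer: REACHABLE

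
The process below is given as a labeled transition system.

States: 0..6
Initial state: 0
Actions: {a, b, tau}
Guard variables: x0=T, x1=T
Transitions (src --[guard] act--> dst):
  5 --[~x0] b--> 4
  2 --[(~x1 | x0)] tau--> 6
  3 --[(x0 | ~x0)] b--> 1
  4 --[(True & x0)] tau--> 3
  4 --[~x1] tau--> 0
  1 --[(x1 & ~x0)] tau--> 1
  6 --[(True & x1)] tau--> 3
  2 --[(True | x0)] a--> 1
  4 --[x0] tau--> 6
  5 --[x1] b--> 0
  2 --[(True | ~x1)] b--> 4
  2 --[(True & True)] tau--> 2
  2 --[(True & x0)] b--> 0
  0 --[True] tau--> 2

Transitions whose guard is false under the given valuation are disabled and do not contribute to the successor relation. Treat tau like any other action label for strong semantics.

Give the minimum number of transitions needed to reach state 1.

Answer: 2

Analysis:
BFS to 1:
  L0 = {0}
  L1 = {2}
  L2 = {1,4,6}
depth(1)=2, e.g. tau·a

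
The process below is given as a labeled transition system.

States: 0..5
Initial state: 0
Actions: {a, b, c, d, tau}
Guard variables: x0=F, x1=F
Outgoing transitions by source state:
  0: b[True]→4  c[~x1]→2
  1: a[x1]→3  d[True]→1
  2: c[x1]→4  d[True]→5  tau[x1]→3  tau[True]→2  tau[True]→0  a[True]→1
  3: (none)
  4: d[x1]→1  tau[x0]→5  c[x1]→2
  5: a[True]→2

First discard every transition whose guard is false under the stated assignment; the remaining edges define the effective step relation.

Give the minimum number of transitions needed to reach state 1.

Layered search for 1:
  Layer 0: {0}
  Layer 1: {2,4}
  Layer 2: {1,5}
depth(1)=2, e.g. c·a

Answer: 2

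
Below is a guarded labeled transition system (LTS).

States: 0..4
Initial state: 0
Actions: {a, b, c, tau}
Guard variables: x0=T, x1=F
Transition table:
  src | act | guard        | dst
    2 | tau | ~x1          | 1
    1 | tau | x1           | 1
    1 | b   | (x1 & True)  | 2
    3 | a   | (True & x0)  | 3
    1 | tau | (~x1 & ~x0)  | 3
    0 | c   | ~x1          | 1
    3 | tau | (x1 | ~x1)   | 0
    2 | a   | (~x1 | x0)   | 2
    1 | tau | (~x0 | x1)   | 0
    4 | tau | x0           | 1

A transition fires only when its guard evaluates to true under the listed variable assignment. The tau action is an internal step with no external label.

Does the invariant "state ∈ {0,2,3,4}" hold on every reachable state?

Answer: INVARIANT VIOLATED at state 1

Trace:
Allowed set {0,2,3,4}
Reach set: {0,1}
  0: ok
  1: outside
counterexample path to 1: c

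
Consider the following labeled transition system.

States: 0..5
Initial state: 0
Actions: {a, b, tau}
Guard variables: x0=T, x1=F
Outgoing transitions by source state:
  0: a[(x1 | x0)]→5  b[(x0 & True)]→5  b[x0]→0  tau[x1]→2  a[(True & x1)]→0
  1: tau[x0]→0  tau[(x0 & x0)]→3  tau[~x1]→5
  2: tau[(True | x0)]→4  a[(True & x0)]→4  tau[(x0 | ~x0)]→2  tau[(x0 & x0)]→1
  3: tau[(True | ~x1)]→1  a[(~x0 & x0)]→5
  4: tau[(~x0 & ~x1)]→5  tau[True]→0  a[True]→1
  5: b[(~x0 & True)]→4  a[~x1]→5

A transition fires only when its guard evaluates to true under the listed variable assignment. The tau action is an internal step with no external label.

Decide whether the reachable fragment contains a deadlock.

Reachable = {0,5}
  0: a→5  b→0  b→5  [deg 3]
  5: a→5  [deg 1]

Answer: DEADLOCK-FREE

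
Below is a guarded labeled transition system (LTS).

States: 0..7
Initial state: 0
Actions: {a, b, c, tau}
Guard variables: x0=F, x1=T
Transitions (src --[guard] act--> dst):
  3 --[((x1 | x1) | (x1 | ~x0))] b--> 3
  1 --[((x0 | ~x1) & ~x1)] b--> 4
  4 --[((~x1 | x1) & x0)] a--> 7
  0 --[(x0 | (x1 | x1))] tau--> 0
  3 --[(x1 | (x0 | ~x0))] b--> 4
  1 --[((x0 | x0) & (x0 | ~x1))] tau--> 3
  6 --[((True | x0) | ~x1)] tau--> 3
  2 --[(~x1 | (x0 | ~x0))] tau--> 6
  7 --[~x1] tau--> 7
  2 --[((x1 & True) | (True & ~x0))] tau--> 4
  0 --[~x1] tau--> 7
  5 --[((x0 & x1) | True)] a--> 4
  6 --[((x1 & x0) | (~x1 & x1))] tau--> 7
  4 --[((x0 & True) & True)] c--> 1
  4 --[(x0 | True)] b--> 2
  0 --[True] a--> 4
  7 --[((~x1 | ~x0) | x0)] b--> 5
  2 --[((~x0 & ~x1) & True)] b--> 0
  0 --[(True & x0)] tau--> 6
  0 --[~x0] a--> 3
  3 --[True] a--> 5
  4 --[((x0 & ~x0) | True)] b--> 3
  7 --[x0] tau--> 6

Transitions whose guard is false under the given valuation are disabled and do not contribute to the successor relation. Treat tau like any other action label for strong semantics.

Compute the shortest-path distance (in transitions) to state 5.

Breadth-first toward 5:
  Layer 0: {0}
  Layer 1: {3,4}
  Layer 2: {2,5}
depth(5)=2, e.g. a·a

Answer: 2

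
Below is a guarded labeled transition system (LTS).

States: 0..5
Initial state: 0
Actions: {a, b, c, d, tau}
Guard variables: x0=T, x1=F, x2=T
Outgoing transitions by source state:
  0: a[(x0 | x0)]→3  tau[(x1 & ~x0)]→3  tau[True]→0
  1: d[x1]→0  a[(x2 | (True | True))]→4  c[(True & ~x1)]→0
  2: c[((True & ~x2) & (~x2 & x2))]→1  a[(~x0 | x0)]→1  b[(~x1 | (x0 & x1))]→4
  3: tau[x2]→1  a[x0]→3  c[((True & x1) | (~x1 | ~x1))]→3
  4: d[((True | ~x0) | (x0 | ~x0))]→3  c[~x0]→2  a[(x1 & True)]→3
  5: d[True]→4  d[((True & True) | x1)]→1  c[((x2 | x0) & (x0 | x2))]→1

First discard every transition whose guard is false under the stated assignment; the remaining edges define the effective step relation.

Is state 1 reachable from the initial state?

Guard filter leaves 13 enabled edge(s).
depth 0: {0}
depth 1: {3}  total {0,3}
depth 2: {1}  total {0,1,3}
depth 3: {4}  total {0,1,3,4}
Reach set: {0,1,3,4}
trace reaching 1: a·tau

Answer: REACHABLE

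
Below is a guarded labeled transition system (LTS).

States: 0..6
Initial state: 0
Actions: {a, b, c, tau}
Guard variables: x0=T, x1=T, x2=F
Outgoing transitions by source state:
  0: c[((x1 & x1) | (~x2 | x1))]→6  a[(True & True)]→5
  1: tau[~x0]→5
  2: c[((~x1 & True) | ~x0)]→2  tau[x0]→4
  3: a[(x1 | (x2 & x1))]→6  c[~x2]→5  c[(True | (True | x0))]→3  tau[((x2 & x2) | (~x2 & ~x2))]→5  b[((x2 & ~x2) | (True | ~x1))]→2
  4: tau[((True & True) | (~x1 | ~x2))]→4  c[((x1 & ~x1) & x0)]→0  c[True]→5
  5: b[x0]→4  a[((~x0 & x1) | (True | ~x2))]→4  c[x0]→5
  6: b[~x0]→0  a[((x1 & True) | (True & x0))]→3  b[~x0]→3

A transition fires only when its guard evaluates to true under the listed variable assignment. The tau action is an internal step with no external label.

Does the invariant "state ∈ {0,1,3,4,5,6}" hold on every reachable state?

Allowed set {0,1,3,4,5,6}
Reach set: {0,2,3,4,5,6}
  0: safe
  2: VIOLATES
  3: safe
  4: safe
  5: safe
  6: safe
reach 2 via c·a·b — violates

Answer: INVARIANT VIOLATED at state 2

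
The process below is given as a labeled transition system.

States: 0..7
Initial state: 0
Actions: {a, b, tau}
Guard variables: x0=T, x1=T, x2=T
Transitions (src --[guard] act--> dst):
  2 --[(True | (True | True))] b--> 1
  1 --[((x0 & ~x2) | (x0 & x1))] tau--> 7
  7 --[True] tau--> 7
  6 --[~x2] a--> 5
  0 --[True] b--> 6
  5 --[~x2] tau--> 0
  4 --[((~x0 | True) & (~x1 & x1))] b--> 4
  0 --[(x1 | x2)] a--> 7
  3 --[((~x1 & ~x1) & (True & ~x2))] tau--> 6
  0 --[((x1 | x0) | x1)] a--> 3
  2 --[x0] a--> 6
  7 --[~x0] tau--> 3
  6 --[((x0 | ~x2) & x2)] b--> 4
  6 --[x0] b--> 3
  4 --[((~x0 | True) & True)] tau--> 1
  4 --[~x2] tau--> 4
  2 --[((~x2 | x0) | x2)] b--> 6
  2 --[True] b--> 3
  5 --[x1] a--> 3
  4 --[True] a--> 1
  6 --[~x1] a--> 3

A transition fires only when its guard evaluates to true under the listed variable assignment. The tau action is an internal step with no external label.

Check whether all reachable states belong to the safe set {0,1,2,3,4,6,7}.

Allowed set {0,1,2,3,4,6,7}
Reachable = {0,1,3,4,6,7}
  0: ok
  1: ok
  3: ok
  4: ok
  6: ok
  7: ok

Answer: INVARIANT HOLDS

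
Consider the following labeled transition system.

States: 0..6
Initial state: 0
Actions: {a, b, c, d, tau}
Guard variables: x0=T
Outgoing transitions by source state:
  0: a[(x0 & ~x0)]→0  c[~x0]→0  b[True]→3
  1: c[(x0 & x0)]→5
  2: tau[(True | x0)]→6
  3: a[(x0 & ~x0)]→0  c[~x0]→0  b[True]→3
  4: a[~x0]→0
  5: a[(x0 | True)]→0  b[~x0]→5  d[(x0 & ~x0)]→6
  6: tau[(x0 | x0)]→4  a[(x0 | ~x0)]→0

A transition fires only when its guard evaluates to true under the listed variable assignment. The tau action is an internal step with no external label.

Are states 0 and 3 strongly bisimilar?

Compute ~ classes (split until stable):
  round 0: {{0,1,2,3,4,5,6}}
  round 1: {{0,3},{1},{2},{4},{5},{6}}
stable after 2 split(s): 6 block(s)
[0]={0,3}  [3]={0,3}

Answer: BISIMILAR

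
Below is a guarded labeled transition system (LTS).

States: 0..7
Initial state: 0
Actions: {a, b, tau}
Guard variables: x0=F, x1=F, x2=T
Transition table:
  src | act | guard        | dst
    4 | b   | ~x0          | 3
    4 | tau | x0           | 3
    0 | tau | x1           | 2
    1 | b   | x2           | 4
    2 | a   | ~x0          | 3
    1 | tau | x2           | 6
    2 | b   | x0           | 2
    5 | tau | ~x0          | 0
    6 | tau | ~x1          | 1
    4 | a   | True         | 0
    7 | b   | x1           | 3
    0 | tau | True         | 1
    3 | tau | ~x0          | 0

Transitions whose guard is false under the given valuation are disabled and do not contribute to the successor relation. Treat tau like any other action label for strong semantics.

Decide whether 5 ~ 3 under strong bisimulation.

Answer: BISIMILAR

Analysis:
Bisimulation quotient by refinement:
  π0 = {{0,1,2,3,4,5,6,7}}
  π1 = {{0,3,5,6},{1},{2},{4},{7}}
  π2 = {{0,6},{1},{2},{3,5},{4},{7}}
Fixed point at round 3; 6 class(es).
class of 5: {3,5}; class of 3: {3,5}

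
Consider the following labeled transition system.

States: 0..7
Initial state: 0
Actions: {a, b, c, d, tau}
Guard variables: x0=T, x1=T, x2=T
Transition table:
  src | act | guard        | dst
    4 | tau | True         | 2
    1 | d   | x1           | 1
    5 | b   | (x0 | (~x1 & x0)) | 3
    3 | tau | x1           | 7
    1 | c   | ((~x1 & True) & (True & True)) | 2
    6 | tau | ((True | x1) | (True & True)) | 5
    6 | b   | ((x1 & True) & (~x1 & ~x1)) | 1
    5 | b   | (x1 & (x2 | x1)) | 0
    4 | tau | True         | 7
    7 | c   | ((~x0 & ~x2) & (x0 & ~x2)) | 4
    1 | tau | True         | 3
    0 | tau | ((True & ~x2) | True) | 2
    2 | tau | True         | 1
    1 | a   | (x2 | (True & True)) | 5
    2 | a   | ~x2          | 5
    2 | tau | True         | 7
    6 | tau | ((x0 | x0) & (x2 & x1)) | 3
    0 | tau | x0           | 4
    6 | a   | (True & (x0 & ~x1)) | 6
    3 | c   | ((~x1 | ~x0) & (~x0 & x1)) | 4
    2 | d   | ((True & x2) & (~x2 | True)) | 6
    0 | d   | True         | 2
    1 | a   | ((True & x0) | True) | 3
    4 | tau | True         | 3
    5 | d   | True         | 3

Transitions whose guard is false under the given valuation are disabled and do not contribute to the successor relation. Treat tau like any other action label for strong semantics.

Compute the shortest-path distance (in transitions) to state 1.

Breadth-first toward 1:
  Layer 0: {0}
  Layer 1: {2,4}
  Layer 2: {1,3,6,7}
1 enters at depth 2; path d·tau

Answer: 2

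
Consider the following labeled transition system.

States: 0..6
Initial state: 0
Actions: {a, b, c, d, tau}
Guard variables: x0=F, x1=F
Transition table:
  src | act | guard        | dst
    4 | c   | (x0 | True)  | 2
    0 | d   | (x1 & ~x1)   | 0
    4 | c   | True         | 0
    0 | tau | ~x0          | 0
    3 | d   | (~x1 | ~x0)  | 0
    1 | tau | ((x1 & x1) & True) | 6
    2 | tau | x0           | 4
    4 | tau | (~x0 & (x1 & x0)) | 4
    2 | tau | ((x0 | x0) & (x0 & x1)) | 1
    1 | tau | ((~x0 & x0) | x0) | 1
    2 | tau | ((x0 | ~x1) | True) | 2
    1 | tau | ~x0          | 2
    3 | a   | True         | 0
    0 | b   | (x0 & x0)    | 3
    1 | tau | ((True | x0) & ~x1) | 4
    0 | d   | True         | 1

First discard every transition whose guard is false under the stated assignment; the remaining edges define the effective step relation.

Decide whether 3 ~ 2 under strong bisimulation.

Answer: NOT BISIMILAR

Trace:
Bisimulation quotient by refinement:
  round 0: {{0,1,2,3,4,5,6}}
  round 1: {{0},{1,2},{3},{4},{5,6}}
  round 2: {{0},{1},{2},{3},{4},{5,6}}
stable after 3 split(s): 6 block(s)
3∈{3}, 2∈{2}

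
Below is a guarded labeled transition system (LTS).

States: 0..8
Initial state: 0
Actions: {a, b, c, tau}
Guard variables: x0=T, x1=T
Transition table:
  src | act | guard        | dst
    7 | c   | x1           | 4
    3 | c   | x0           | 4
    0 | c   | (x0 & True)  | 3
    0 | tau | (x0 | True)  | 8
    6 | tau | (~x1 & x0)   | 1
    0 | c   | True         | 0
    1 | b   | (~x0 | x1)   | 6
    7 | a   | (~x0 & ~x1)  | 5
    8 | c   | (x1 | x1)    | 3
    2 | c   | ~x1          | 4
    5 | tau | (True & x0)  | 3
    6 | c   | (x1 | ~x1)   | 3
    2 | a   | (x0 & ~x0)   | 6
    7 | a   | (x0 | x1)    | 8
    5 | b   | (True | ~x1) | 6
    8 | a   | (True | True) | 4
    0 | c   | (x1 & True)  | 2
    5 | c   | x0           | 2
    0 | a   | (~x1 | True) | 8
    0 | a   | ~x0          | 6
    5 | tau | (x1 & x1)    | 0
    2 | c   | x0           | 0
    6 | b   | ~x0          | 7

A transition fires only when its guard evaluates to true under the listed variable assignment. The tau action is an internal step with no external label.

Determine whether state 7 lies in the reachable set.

17 transition(s) survive guard evaluation.
Layer 0: {0}
Layer 1: {2,3,8}  cumulative {0,2,3,8}
Layer 2: {4}  cumulative {0,2,3,4,8}
R = {0,2,3,4,8}

Answer: UNREACHABLE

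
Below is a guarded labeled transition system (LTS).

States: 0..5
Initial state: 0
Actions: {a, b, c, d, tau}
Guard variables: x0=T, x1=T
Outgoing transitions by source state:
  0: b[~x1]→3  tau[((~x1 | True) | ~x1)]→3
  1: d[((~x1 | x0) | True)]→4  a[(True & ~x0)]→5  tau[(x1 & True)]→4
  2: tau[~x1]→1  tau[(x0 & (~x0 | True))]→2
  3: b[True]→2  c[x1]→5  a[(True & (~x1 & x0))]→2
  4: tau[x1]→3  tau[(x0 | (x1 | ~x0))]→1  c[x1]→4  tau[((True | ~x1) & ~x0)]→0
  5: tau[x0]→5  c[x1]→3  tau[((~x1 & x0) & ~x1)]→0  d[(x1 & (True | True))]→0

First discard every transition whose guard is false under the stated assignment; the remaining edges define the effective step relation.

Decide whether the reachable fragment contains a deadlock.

Reachable = {0,2,3,5}
  0: tau→3  [1 out]
  2: tau→2  [1 out]
  3: b→2  c→5  [2 out]
  5: c→3  d→0  tau→5  [3 out]

Answer: DEADLOCK-FREE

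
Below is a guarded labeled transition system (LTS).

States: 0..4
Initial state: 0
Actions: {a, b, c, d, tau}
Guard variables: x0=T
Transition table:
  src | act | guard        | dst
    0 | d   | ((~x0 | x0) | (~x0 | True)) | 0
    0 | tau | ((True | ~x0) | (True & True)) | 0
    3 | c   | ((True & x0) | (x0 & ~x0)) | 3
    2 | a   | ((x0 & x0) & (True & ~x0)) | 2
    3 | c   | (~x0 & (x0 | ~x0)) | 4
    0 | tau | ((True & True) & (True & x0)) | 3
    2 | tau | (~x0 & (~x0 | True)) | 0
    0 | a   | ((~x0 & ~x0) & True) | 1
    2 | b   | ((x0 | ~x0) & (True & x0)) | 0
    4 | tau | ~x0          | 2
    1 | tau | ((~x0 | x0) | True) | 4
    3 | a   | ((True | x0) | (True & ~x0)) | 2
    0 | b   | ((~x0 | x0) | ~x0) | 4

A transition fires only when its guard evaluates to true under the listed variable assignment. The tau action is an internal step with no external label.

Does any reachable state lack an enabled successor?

R = {0,2,3,4}
  0: b→4  d→0  tau→0  tau→3  [4 exit(s)]
  2: b→0  [1 exit(s)]
  3: a→2  c→3  [2 exit(s)]
  4: ∅  [STUCK]
Path to 4: b

Answer: DEADLOCK at state 4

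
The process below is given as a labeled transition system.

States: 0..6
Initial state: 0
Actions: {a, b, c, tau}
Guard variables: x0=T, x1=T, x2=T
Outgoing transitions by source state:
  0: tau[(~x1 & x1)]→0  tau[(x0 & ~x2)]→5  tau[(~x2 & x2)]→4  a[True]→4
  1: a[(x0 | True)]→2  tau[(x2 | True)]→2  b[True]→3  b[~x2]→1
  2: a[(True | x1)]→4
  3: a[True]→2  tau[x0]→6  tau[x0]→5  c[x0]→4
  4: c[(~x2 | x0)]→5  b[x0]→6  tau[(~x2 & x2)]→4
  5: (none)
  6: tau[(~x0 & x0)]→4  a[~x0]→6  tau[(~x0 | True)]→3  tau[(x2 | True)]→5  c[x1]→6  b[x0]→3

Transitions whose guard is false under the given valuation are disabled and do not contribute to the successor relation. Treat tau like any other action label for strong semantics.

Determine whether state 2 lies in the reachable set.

Answer: REACHABLE

Trace:
After dropping false guards: 15 live edges.
L0 = {0}
L1 = {4}  now seen {0,4}
L2 = {5,6}  now seen {0,4,5,6}
L3 = {3}  now seen {0,3,4,5,6}
L4 = {2}  now seen {0,2,3,4,5,6}
Reachable = {0,2,3,4,5,6}
witness 2: a·b·tau·a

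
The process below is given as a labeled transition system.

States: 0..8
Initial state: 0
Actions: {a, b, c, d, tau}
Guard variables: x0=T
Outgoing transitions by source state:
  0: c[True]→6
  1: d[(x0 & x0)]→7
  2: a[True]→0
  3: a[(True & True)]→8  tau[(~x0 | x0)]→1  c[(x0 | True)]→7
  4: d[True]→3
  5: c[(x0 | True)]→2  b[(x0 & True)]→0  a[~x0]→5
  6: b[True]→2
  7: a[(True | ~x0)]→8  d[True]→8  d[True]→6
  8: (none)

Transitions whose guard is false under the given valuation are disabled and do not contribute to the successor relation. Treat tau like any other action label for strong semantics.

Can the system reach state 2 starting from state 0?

Answer: REACHABLE

Trace:
Guard filter leaves 13 enabled edge(s).
L0 = {0}
L1 = {6}  total {0,6}
L2 = {2}  total {0,2,6}
Reachable = {0,2,6}
Path to 2: c·b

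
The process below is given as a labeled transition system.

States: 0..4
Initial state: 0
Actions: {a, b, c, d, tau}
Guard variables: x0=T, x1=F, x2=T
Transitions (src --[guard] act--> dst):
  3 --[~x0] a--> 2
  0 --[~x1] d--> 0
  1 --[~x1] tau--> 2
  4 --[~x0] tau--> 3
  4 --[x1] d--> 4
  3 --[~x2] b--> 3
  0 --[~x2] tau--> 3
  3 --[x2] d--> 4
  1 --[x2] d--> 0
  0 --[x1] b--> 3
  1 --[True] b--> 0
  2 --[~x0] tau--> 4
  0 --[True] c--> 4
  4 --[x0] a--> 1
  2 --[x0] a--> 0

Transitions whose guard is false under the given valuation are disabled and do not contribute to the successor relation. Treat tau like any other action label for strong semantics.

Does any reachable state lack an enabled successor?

Answer: DEADLOCK-FREE

Working:
Reachable = {0,1,2,4}
  0: c→4  d→0  [2 out]
  1: b→0  d→0  tau→2  [3 out]
  2: a→0  [1 out]
  4: a→1  [1 out]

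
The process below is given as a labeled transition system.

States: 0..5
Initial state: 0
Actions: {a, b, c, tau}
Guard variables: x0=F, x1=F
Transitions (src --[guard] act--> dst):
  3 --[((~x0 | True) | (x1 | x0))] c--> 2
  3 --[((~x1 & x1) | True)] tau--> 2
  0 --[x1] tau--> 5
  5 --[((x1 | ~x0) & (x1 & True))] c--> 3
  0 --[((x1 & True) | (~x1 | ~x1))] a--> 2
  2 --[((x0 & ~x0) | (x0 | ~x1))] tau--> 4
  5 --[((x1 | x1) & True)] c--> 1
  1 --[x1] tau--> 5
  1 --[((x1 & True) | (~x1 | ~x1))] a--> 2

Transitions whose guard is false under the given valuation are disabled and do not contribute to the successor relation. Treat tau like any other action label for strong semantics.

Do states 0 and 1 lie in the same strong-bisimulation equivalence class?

Compute ~ classes (split until stable):
  π0 = {{0,1,2,3,4,5}}
  π1 = {{0,1},{2},{3},{4,5}}
4 equivalence class(es) (converged in 2)
0∈{0,1}, 1∈{0,1}

Answer: BISIMILAR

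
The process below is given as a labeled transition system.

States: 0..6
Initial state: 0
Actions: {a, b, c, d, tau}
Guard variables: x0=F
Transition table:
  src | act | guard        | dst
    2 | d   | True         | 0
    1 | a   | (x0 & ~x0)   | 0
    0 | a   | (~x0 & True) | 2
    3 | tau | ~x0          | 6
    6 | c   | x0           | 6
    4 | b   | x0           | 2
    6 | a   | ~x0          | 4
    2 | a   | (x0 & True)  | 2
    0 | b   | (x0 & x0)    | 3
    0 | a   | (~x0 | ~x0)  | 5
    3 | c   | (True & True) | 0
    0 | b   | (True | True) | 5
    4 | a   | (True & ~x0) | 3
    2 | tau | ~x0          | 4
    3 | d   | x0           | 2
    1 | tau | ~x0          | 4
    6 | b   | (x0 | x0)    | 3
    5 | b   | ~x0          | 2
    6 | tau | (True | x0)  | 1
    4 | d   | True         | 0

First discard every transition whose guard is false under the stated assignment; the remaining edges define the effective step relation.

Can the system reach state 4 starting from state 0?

Answer: REACHABLE

Trace:
13 transition(s) survive guard evaluation.
depth 0: {0}
depth 1: {2,5}  now seen {0,2,5}
depth 2: {4}  now seen {0,2,4,5}
depth 3: {3}  now seen {0,2,3,4,5}
depth 4: {6}  now seen {0,2,3,4,5,6}
depth 5: {1}  now seen {0,1,2,3,4,5,6}
Reach set: {0,1,2,3,4,5,6}
witness 4: a·tau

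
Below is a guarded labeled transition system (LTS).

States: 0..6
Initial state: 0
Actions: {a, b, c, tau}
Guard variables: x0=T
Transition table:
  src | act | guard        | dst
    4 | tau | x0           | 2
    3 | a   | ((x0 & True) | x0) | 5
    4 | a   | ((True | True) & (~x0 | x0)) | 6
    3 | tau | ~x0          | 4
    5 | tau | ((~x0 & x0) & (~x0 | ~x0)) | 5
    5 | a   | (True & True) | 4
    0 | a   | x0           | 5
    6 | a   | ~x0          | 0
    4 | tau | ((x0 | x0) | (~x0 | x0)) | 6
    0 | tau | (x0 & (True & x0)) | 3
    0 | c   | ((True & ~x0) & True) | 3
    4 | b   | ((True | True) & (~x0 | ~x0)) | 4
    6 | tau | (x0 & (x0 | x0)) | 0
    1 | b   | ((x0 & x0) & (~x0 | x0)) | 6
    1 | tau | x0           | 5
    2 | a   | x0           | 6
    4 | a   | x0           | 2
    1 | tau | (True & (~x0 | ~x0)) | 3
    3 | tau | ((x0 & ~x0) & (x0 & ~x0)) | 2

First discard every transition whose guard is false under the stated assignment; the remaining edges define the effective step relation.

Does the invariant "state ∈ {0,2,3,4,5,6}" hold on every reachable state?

Answer: INVARIANT HOLDS

Working:
Inv-set: {0,2,3,4,5,6}
R = {0,2,3,4,5,6}
  0: safe
  2: safe
  3: safe
  4: safe
  5: safe
  6: safe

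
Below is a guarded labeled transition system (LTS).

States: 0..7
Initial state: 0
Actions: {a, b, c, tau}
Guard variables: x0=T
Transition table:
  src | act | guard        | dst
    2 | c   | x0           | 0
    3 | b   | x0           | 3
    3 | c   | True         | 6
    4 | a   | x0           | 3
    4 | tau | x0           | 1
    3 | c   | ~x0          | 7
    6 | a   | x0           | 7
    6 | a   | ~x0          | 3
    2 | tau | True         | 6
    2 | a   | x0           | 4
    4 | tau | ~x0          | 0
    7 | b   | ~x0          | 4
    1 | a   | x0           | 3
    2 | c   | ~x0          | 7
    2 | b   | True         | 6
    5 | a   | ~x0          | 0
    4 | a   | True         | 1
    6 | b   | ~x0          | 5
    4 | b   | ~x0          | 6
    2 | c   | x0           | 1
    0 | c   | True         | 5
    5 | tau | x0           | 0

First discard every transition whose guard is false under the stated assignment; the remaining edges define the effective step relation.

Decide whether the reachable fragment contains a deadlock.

R = {0,5}
  0: c→5  [1 exit(s)]
  5: tau→0  [1 exit(s)]

Answer: DEADLOCK-FREE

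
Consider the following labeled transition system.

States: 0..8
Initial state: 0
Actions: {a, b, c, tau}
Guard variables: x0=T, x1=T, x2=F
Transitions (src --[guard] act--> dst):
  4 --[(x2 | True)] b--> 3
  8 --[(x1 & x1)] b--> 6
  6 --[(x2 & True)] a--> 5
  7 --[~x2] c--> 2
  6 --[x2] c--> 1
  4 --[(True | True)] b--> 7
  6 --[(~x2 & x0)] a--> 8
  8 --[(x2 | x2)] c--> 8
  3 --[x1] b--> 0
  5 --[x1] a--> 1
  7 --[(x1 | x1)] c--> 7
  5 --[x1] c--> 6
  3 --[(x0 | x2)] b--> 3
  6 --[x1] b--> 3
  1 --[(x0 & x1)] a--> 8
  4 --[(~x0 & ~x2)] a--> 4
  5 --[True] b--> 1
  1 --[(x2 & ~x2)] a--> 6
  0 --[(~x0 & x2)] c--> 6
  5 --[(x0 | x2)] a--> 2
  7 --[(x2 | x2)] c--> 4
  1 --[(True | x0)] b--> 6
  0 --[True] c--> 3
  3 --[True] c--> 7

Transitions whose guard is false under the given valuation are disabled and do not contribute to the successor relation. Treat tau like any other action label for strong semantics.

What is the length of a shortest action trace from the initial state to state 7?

Breadth-first toward 7:
  depth 0: {0}
  depth 1: {3}
  depth 2: {7}
depth(7)=2, e.g. c·c

Answer: 2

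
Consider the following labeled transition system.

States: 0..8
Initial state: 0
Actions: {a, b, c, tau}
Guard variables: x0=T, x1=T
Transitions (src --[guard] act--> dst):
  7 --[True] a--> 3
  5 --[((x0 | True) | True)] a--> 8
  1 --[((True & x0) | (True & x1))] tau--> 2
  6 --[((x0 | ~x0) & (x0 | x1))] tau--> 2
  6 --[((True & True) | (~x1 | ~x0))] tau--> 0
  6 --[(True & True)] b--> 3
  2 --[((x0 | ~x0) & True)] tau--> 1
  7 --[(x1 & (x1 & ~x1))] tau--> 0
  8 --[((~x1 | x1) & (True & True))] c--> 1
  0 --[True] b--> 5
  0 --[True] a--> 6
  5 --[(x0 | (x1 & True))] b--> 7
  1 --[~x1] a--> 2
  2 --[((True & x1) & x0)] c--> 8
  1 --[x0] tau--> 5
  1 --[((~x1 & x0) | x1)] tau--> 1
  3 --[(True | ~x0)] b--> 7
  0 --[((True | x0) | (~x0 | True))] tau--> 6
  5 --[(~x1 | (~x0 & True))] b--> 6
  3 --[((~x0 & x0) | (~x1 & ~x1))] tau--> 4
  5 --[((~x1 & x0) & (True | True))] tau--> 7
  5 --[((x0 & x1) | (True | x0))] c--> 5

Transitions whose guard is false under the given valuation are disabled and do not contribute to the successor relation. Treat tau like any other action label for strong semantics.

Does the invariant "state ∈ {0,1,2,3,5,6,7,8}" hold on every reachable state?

Answer: INVARIANT HOLDS

Trace:
Allowed set {0,1,2,3,5,6,7,8}
Reachable = {0,1,2,3,5,6,7,8}
  0: safe
  1: safe
  2: safe
  3: safe
  5: safe
  6: safe
  7: safe
  8: safe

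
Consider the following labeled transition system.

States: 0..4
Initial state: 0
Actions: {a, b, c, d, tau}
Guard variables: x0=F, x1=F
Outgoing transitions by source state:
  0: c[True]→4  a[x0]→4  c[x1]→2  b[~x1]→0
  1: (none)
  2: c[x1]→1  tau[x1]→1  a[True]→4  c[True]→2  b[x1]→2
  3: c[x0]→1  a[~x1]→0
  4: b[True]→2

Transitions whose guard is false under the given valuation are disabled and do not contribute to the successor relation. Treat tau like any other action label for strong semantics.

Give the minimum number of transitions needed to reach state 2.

Breadth-first toward 2:
  depth 0: {0}
  depth 1: {4}
  depth 2: {2}
depth(2)=2, e.g. c·b

Answer: 2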